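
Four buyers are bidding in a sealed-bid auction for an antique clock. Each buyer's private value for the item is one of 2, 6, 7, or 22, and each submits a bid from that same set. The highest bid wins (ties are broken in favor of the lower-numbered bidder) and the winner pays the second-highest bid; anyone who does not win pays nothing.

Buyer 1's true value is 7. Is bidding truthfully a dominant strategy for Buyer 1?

Yes

Check each profile of the others' bids and compare truth against every alternative bid.
Others bid (2, 2, 2): truth gives 5, best alternative gives 5.
Others bid (2, 2, 6): truth gives 1, best alternative gives 1.
Others bid (2, 6, 2): truth gives 1, best alternative gives 1.
Others bid (2, 6, 6): truth gives 1, best alternative gives 1.
Others bid (6, 2, 2): truth gives 1, best alternative gives 1.
Others bid (6, 2, 6): truth gives 1, best alternative gives 1.
(Remaining 58 profiles checked similarly; truth is weakly best in each.)
In every case the truthful bid is at least as good as any alternative, so it is a dominant strategy.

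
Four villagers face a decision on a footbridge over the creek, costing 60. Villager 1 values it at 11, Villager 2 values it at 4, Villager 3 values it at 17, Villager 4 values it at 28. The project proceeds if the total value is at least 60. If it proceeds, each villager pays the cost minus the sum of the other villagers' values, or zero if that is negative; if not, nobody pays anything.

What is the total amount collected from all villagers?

60

Total value 60 ≥ cost 60, so it is built.
Villager 1: others sum to 49; max(0, 60 - 49) = 11.
Villager 2: others sum to 56; max(0, 60 - 56) = 4.
Villager 3: others sum to 43; max(0, 60 - 43) = 17.
Villager 4: others sum to 32; max(0, 60 - 32) = 28.
Total collected = 11 + 4 + 17 + 28 = 60.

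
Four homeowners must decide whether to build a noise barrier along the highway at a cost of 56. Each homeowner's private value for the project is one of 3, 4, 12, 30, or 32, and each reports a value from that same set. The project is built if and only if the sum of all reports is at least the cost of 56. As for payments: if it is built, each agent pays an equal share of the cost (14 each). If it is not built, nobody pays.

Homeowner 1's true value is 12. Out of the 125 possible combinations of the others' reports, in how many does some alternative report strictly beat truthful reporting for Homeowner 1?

Others report (3, 12, 30): truth gives -2; report 3 gives 0 > -2. Violating.
Others report (3, 12, 32): truth gives -2; report 3 gives 0 > -2. Violating.
Others report (3, 30, 12): truth gives -2; report 3 gives 0 > -2. Violating.
Others report (3, 32, 12): truth gives -2; report 3 gives 0 > -2. Violating.
Others report (3, 3, 3): truth gives 0; no alternative beats it.
Others report (3, 3, 4): truth gives 0; no alternative beats it.
(Checking all 125 profiles: 24 have a profitable deviation, 101 do not.)

24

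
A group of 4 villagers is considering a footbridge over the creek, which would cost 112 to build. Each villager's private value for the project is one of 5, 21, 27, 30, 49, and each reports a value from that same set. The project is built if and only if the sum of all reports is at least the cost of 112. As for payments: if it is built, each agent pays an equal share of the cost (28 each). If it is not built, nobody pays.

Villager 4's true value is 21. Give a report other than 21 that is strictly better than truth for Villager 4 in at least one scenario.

Suppose Villager 1 reports 5, Villager 2 reports 49 and Villager 3 reports 49.
Report 21: project built, pays 28, utility 21 - 28 = -7.
Report 5: project not built, utility 0.
So reporting 5 beats truth here (0 > -7).

5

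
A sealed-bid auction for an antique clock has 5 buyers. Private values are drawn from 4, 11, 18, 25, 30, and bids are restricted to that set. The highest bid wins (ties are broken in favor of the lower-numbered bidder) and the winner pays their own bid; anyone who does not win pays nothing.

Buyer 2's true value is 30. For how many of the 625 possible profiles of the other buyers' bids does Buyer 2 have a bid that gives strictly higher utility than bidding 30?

Others bid (4, 4, 4, 4): truth gives 0; bid 11 gives 19 > 0. Violating.
Others bid (4, 4, 4, 11): truth gives 0; bid 11 gives 19 > 0. Violating.
Others bid (4, 4, 4, 18): truth gives 0; bid 18 gives 12 > 0. Violating.
Others bid (4, 4, 4, 25): truth gives 0; bid 25 gives 5 > 0. Violating.
Others bid (4, 4, 4, 30): truth gives 0; no alternative beats it.
Others bid (4, 4, 11, 30): truth gives 0; no alternative beats it.
(Checking all 625 profiles: 192 have a profitable deviation, 433 do not.)

192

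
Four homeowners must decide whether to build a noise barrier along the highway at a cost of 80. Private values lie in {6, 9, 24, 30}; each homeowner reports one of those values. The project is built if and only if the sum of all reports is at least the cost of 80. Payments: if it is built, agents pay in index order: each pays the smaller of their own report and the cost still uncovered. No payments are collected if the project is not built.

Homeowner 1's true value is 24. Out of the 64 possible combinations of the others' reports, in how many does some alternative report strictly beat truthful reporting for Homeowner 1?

8

Others report (24, 24, 24): truth gives 0; report 9 gives 15 > 0. Violating.
Others report (24, 24, 30): truth gives 0; report 6 gives 18 > 0. Violating.
Others report (24, 30, 24): truth gives 0; report 6 gives 18 > 0. Violating.
Others report (24, 30, 30): truth gives 0; report 6 gives 18 > 0. Violating.
Others report (6, 6, 6): truth gives 0; no alternative beats it.
Others report (6, 6, 9): truth gives 0; no alternative beats it.
(Checking all 64 profiles: 8 have a profitable deviation, 56 do not.)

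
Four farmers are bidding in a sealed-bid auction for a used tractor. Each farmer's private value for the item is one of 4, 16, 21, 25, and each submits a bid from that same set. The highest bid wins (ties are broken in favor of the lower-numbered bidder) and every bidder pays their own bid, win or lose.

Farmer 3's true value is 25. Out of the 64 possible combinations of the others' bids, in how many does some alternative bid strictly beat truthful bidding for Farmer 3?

40

Others bid (4, 4, 4): truth gives 0; bid 16 gives 9 > 0. Violating.
Others bid (4, 4, 16): truth gives 0; bid 16 gives 9 > 0. Violating.
Others bid (4, 4, 21): truth gives 0; bid 21 gives 4 > 0. Violating.
Others bid (4, 16, 4): truth gives 0; bid 21 gives 4 > 0. Violating.
Others bid (4, 4, 25): truth gives 0; no alternative beats it.
Others bid (4, 16, 25): truth gives 0; no alternative beats it.
(Checking all 64 profiles: 40 have a profitable deviation, 24 do not.)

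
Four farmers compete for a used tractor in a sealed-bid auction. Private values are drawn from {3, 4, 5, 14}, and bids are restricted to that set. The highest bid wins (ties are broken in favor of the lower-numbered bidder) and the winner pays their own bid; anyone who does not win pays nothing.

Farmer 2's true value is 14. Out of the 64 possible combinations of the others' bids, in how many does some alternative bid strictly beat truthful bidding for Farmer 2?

18

Others bid (3, 3, 3): truth gives 0; bid 4 gives 10 > 0. Violating.
Others bid (3, 3, 4): truth gives 0; bid 4 gives 10 > 0. Violating.
Others bid (3, 3, 5): truth gives 0; bid 5 gives 9 > 0. Violating.
Others bid (3, 4, 3): truth gives 0; bid 4 gives 10 > 0. Violating.
Others bid (3, 3, 14): truth gives 0; no alternative beats it.
Others bid (3, 4, 14): truth gives 0; no alternative beats it.
(Checking all 64 profiles: 18 have a profitable deviation, 46 do not.)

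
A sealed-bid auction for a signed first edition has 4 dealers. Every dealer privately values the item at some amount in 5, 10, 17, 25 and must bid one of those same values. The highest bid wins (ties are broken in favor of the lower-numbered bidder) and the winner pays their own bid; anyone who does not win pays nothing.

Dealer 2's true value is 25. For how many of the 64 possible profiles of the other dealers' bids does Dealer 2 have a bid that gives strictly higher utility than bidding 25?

Others bid (5, 5, 5): truth gives 0; bid 10 gives 15 > 0. Violating.
Others bid (5, 5, 10): truth gives 0; bid 10 gives 15 > 0. Violating.
Others bid (5, 5, 17): truth gives 0; bid 17 gives 8 > 0. Violating.
Others bid (5, 10, 5): truth gives 0; bid 10 gives 15 > 0. Violating.
Others bid (5, 5, 25): truth gives 0; no alternative beats it.
Others bid (5, 10, 25): truth gives 0; no alternative beats it.
(Checking all 64 profiles: 18 have a profitable deviation, 46 do not.)

18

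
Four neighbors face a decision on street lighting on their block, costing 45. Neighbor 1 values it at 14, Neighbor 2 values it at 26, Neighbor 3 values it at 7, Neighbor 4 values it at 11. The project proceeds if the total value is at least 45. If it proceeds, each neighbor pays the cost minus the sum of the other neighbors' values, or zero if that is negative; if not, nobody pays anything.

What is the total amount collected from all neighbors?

Total value 58 ≥ cost 45, so it is built.
Neighbor 1: others sum to 44; max(0, 45 - 44) = 1.
Neighbor 2: others sum to 32; max(0, 45 - 32) = 13.
Neighbor 3: others sum to 51; max(0, 45 - 51) = 0.
Neighbor 4: others sum to 47; max(0, 45 - 47) = 0.
Total collected = 1 + 13 + 0 + 0 = 14.

14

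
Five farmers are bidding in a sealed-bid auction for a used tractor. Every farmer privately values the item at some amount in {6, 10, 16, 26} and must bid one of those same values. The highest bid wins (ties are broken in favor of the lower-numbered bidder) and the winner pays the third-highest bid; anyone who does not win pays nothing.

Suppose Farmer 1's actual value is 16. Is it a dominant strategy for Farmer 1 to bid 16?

No

Consider the case where Farmer 2 bids 6, Farmer 3 bids 6, Farmer 4 bids 6 and Farmer 5 bids 26.
Truthful bid 16: loses, pays 0, utility 0.
Bid 26 instead: wins, pays 6, utility 16 - 6 = 10.
Since 10 > 0, bidding 26 is strictly better here, so truthful bidding is not dominant.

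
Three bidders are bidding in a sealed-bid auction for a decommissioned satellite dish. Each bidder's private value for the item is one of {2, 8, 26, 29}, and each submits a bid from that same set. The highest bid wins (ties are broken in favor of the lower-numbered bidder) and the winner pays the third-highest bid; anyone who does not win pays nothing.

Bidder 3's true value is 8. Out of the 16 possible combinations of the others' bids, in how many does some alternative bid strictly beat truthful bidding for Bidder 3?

Others bid (2, 8): truth gives 0; bid 26 gives 6 > 0. Violating.
Others bid (2, 26): truth gives 0; bid 29 gives 6 > 0. Violating.
Others bid (8, 2): truth gives 0; bid 26 gives 6 > 0. Violating.
Others bid (26, 2): truth gives 0; bid 29 gives 6 > 0. Violating.
Others bid (2, 2): truth gives 6; no alternative beats it.
Others bid (2, 29): truth gives 0; no alternative beats it.
(Checking all 16 profiles: 4 have a profitable deviation, 12 do not.)

4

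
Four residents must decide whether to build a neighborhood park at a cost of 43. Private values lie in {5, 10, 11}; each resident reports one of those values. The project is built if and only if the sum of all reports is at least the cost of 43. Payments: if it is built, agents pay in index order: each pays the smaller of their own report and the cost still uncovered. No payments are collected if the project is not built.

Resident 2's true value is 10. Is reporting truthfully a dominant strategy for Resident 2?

Yes

Check each profile of the others' reports and compare truth against every alternative report.
Others report (5, 5, 5): truth gives 0, best alternative gives 0.
Others report (5, 5, 10): truth gives 0, best alternative gives 0.
Others report (5, 5, 11): truth gives 0, best alternative gives 0.
Others report (5, 10, 5): truth gives 0, best alternative gives 0.
Others report (5, 10, 10): truth gives 0, best alternative gives 0.
Others report (5, 10, 11): truth gives 0, best alternative gives 0.
(Remaining 21 profiles checked similarly; truth is weakly best in each.)
In every case the truthful report is at least as good as any alternative, so it is a dominant strategy.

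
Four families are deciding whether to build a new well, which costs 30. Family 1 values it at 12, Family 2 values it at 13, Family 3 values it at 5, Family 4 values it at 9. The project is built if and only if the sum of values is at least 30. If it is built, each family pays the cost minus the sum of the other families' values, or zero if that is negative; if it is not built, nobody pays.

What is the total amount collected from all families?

Total value 39 ≥ cost 30, so it is built.
Family 1: others sum to 27; max(0, 30 - 27) = 3.
Family 2: others sum to 26; max(0, 30 - 26) = 4.
Family 3: others sum to 34; max(0, 30 - 34) = 0.
Family 4: others sum to 30; max(0, 30 - 30) = 0.
Total collected = 3 + 4 + 0 + 0 = 7.

7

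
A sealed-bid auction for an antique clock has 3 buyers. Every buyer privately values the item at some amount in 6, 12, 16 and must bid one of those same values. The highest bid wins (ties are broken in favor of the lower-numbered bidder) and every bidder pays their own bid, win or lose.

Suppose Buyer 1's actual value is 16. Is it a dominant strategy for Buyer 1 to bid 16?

No

Consider the case where Buyer 2 bids 6 and Buyer 3 bids 6.
Truthful bid 16: wins, pays 16, utility 16 - 16 = 0.
Bid 6 instead: wins, pays 6, utility 16 - 6 = 10.
Since 10 > 0, bidding 6 is strictly better here, so truthful bidding is not dominant.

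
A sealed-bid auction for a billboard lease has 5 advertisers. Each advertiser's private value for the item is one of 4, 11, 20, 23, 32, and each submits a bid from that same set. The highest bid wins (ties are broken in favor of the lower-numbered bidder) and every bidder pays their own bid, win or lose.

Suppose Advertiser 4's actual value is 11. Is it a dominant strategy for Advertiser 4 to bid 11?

Consider the case where Advertiser 1 bids 4, Advertiser 2 bids 4, Advertiser 3 bids 4 and Advertiser 5 bids 20.
Truthful bid 11: loses but pays 11, utility -11.
Bid 4 instead: loses but pays 4, utility -4.
Since -4 > -11, bidding 4 is strictly better here, so truthful bidding is not dominant.

No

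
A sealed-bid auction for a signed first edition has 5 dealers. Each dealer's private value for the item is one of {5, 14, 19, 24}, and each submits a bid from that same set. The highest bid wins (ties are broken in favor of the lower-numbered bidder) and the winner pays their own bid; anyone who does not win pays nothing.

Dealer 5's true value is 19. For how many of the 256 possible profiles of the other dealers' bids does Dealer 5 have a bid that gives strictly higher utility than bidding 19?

Others bid (5, 5, 5, 5): truth gives 0; bid 14 gives 5 > 0. Violating.
Others bid (5, 5, 5, 14): truth gives 0; no alternative beats it.
Others bid (5, 5, 5, 19): truth gives 0; no alternative beats it.
(Checking all 256 profiles: 1 has a profitable deviation, 255 do not.)

1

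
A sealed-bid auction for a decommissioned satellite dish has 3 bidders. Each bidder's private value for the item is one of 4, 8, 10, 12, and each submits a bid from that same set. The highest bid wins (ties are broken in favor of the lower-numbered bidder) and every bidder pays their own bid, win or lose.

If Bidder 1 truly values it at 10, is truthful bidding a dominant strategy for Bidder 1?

Consider the case where Bidder 2 bids 4 and Bidder 3 bids 4.
Truthful bid 10: wins, pays 10, utility 10 - 10 = 0.
Bid 4 instead: wins, pays 4, utility 10 - 4 = 6.
Since 6 > 0, bidding 4 is strictly better here, so truthful bidding is not dominant.

No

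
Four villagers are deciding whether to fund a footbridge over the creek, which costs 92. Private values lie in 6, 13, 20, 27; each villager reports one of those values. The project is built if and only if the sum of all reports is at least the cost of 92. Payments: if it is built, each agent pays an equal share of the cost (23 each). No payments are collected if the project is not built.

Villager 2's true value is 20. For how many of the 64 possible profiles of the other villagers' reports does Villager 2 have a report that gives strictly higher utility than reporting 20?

Others report (20, 27, 27): truth gives -3; report 6 gives 0 > -3. Violating.
Others report (27, 20, 27): truth gives -3; report 6 gives 0 > -3. Violating.
Others report (27, 27, 20): truth gives -3; report 6 gives 0 > -3. Violating.
Others report (27, 27, 27): truth gives -3; report 6 gives 0 > -3. Violating.
Others report (6, 6, 6): truth gives 0; no alternative beats it.
Others report (6, 6, 13): truth gives 0; no alternative beats it.
(Checking all 64 profiles: 4 have a profitable deviation, 60 do not.)

4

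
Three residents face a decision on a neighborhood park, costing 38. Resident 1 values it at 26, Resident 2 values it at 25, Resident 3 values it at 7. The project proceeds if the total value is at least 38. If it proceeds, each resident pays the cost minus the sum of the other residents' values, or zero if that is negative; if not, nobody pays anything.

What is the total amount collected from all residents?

Total value 58 ≥ cost 38, so it is built.
Resident 1: others sum to 32; max(0, 38 - 32) = 6.
Resident 2: others sum to 33; max(0, 38 - 33) = 5.
Resident 3: others sum to 51; max(0, 38 - 51) = 0.
Total collected = 6 + 5 + 0 = 11.

11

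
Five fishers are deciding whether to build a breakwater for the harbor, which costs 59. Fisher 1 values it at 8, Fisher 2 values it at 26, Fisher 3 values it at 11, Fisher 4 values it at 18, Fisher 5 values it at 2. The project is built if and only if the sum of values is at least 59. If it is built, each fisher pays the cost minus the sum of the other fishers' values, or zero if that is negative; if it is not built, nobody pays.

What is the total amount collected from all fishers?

39

Total value 65 ≥ cost 59, so it is built.
Fisher 1: others sum to 57; max(0, 59 - 57) = 2.
Fisher 2: others sum to 39; max(0, 59 - 39) = 20.
Fisher 3: others sum to 54; max(0, 59 - 54) = 5.
Fisher 4: others sum to 47; max(0, 59 - 47) = 12.
Fisher 5: others sum to 63; max(0, 59 - 63) = 0.
Total collected = 2 + 20 + 5 + 12 + 0 = 39.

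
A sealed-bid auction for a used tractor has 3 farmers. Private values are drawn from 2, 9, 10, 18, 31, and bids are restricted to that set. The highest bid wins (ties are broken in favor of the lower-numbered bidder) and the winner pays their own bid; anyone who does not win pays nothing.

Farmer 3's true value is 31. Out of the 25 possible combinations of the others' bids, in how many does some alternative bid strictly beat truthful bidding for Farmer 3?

Others bid (2, 2): truth gives 0; bid 9 gives 22 > 0. Violating.
Others bid (2, 9): truth gives 0; bid 10 gives 21 > 0. Violating.
Others bid (2, 10): truth gives 0; bid 18 gives 13 > 0. Violating.
Others bid (9, 2): truth gives 0; bid 10 gives 21 > 0. Violating.
Others bid (2, 18): truth gives 0; no alternative beats it.
Others bid (2, 31): truth gives 0; no alternative beats it.
(Checking all 25 profiles: 9 have a profitable deviation, 16 do not.)

9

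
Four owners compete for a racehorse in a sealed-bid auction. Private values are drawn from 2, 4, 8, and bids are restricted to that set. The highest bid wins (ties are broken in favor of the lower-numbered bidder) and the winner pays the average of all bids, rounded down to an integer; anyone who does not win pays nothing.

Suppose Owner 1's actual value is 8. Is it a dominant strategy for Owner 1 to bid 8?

No

Consider the case where Owner 2 bids 2, Owner 3 bids 2 and Owner 4 bids 2.
Truthful bid 8: wins, pays 3, utility 8 - 3 = 5.
Bid 2 instead: wins, pays 2, utility 8 - 2 = 6.
Since 6 > 5, bidding 2 is strictly better here, so truthful bidding is not dominant.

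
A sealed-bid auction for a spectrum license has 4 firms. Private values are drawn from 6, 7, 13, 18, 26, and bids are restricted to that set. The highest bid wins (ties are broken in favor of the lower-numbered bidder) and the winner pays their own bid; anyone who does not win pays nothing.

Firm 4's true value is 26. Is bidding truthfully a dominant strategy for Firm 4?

No

Consider the case where Firm 1 bids 6, Firm 2 bids 6 and Firm 3 bids 6.
Truthful bid 26: wins, pays 26, utility 26 - 26 = 0.
Bid 7 instead: wins, pays 7, utility 26 - 7 = 19.
Since 19 > 0, bidding 7 is strictly better here, so truthful bidding is not dominant.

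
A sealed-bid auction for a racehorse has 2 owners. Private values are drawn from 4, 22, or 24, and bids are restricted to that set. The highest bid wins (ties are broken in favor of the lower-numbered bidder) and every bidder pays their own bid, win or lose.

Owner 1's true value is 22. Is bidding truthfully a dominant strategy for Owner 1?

Consider the case where Owner 2 bids 4.
Truthful bid 22: wins, pays 22, utility 22 - 22 = 0.
Bid 4 instead: wins, pays 4, utility 22 - 4 = 18.
Since 18 > 0, bidding 4 is strictly better here, so truthful bidding is not dominant.

No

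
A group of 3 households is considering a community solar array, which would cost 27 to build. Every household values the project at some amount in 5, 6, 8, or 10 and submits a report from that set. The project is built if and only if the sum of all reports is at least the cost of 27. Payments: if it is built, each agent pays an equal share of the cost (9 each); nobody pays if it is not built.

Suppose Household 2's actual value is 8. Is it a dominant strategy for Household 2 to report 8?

No

Consider the case where Household 1 reports 10 and Household 3 reports 10.
Truthful report 8: project built, pays 9, utility 8 - 9 = -1.
Report 5 instead: project not built, utility 0.
Since 0 > -1, reporting 5 is strictly better here, so truthful reporting is not dominant.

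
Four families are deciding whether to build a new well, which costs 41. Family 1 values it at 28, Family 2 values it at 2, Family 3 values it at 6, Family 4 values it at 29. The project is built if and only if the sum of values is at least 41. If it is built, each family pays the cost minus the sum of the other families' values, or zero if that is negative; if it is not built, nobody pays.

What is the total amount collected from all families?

9

Total value 65 ≥ cost 41, so it is built.
Family 1: others sum to 37; max(0, 41 - 37) = 4.
Family 2: others sum to 63; max(0, 41 - 63) = 0.
Family 3: others sum to 59; max(0, 41 - 59) = 0.
Family 4: others sum to 36; max(0, 41 - 36) = 5.
Total collected = 4 + 0 + 0 + 5 = 9.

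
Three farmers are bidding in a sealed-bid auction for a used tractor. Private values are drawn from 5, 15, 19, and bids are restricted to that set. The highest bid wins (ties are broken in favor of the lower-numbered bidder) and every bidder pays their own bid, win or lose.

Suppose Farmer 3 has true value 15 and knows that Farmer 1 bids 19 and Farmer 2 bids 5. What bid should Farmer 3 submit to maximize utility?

Bid 5: loses but pays 5, utility -5.
Bid 15: loses but pays 15, utility -15.
Bid 19: loses but pays 19, utility -19.
The best choice is 5 with utility -5.

5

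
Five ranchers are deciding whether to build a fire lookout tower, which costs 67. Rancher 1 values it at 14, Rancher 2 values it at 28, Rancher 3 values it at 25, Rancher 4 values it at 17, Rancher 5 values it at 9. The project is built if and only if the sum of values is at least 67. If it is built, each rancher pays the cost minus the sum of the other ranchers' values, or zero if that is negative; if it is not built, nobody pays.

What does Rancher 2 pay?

2

Total value 93 ≥ cost 67, so the project is built.
The other ranchers' values sum to 65.
Cost minus that sum is 67 - 65 = 2.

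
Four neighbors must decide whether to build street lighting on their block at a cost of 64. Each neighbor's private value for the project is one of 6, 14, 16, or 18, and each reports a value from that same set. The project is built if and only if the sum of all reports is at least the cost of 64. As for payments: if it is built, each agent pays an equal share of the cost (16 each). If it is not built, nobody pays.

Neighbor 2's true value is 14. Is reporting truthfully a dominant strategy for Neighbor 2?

No

Consider the case where Neighbor 1 reports 14, Neighbor 3 reports 18 and Neighbor 4 reports 18.
Truthful report 14: project built, pays 16, utility 14 - 16 = -2.
Report 6 instead: project not built, utility 0.
Since 0 > -2, reporting 6 is strictly better here, so truthful reporting is not dominant.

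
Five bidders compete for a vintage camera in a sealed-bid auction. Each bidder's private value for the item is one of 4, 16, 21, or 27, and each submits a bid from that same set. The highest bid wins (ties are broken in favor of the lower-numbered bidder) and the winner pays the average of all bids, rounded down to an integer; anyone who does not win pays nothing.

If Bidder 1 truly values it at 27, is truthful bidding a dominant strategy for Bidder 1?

Consider the case where Bidder 2 bids 4, Bidder 3 bids 4, Bidder 4 bids 4 and Bidder 5 bids 4.
Truthful bid 27: wins, pays 8, utility 27 - 8 = 19.
Bid 4 instead: wins, pays 4, utility 27 - 4 = 23.
Since 23 > 19, bidding 4 is strictly better here, so truthful bidding is not dominant.

No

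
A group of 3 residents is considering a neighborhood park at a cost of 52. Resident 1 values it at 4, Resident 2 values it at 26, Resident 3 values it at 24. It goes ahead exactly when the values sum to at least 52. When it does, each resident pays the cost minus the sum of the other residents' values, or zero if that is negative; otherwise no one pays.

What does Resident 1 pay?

2

Total value 54 ≥ cost 52, so the project is built.
The other residents' values sum to 50.
Cost minus that sum is 52 - 50 = 2.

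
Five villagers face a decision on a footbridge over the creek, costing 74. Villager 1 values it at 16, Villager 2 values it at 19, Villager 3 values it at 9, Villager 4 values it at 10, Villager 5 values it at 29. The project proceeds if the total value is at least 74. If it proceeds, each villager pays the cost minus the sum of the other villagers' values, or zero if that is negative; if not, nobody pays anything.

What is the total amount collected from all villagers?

Total value 83 ≥ cost 74, so it is built.
Villager 1: others sum to 67; max(0, 74 - 67) = 7.
Villager 2: others sum to 64; max(0, 74 - 64) = 10.
Villager 3: others sum to 74; max(0, 74 - 74) = 0.
Villager 4: others sum to 73; max(0, 74 - 73) = 1.
Villager 5: others sum to 54; max(0, 74 - 54) = 20.
Total collected = 7 + 10 + 0 + 1 + 20 = 38.

38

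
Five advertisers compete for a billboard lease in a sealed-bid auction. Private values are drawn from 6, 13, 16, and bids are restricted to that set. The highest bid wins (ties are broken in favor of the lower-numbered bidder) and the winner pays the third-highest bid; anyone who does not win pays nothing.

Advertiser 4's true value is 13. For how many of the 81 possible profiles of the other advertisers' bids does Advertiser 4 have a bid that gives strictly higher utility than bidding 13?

4

Others bid (6, 6, 6, 16): truth gives 0; bid 16 gives 7 > 0. Violating.
Others bid (6, 6, 13, 6): truth gives 0; bid 16 gives 7 > 0. Violating.
Others bid (6, 13, 6, 6): truth gives 0; bid 16 gives 7 > 0. Violating.
Others bid (13, 6, 6, 6): truth gives 0; bid 16 gives 7 > 0. Violating.
Others bid (6, 6, 6, 6): truth gives 7; no alternative beats it.
Others bid (6, 6, 6, 13): truth gives 7; no alternative beats it.
(Checking all 81 profiles: 4 have a profitable deviation, 77 do not.)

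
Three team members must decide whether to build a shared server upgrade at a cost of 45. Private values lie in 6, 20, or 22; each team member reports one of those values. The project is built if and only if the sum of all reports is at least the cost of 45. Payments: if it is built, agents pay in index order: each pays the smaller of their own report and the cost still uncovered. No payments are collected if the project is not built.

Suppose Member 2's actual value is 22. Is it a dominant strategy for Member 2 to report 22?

No

Consider the case where Member 1 reports 6 and Member 3 reports 20.
Truthful report 22: project built, pays 22, utility 22 - 22 = 0.
Report 20 instead: project built, pays 20, utility 22 - 20 = 2.
Since 2 > 0, reporting 20 is strictly better here, so truthful reporting is not dominant.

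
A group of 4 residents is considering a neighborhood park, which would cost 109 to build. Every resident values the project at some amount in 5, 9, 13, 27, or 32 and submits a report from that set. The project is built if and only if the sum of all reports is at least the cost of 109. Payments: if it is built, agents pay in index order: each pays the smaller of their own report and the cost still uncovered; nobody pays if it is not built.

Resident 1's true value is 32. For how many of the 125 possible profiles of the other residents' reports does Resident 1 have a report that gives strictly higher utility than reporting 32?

7

Others report (27, 27, 32): truth gives 0; report 27 gives 5 > 0. Violating.
Others report (27, 32, 27): truth gives 0; report 27 gives 5 > 0. Violating.
Others report (27, 32, 32): truth gives 0; report 27 gives 5 > 0. Violating.
Others report (32, 27, 27): truth gives 0; report 27 gives 5 > 0. Violating.
Others report (5, 5, 5): truth gives 0; no alternative beats it.
Others report (5, 5, 9): truth gives 0; no alternative beats it.
(Checking all 125 profiles: 7 have a profitable deviation, 118 do not.)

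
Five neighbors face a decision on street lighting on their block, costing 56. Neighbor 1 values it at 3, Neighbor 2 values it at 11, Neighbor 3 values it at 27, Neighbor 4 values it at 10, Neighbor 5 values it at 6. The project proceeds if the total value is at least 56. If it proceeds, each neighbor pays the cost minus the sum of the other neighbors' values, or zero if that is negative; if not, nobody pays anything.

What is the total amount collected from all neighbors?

Total value 57 ≥ cost 56, so it is built.
Neighbor 1: others sum to 54; max(0, 56 - 54) = 2.
Neighbor 2: others sum to 46; max(0, 56 - 46) = 10.
Neighbor 3: others sum to 30; max(0, 56 - 30) = 26.
Neighbor 4: others sum to 47; max(0, 56 - 47) = 9.
Neighbor 5: others sum to 51; max(0, 56 - 51) = 5.
Total collected = 2 + 10 + 26 + 9 + 5 = 52.

52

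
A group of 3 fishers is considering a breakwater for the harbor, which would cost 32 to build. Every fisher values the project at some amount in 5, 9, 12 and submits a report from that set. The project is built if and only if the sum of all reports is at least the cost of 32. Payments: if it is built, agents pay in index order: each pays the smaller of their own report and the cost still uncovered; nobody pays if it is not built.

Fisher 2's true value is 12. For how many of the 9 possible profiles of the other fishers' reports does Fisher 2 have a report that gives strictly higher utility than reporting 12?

Others report (12, 12): truth gives 0; report 9 gives 3 > 0. Violating.
Others report (5, 5): truth gives 0; no alternative beats it.
Others report (5, 9): truth gives 0; no alternative beats it.
(Checking all 9 profiles: 1 has a profitable deviation, 8 do not.)

1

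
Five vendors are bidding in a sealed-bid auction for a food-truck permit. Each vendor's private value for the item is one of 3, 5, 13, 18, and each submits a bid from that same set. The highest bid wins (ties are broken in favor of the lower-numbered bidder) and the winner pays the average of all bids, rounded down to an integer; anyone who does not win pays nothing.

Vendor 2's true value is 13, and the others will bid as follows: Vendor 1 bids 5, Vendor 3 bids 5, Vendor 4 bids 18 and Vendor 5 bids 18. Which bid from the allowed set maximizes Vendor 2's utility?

18

Bid 3: loses, pays 0, utility 0.
Bid 5: loses, pays 0, utility 0.
Bid 13: loses, pays 0, utility 0.
Bid 18: wins, pays 12, utility 13 - 12 = 1.
The best choice is 18 with utility 1.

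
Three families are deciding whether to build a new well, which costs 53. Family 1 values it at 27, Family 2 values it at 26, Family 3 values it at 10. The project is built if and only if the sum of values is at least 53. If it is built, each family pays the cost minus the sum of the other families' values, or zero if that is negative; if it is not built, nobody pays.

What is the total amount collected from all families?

Total value 63 ≥ cost 53, so it is built.
Family 1: others sum to 36; max(0, 53 - 36) = 17.
Family 2: others sum to 37; max(0, 53 - 37) = 16.
Family 3: others sum to 53; max(0, 53 - 53) = 0.
Total collected = 17 + 16 + 0 = 33.

33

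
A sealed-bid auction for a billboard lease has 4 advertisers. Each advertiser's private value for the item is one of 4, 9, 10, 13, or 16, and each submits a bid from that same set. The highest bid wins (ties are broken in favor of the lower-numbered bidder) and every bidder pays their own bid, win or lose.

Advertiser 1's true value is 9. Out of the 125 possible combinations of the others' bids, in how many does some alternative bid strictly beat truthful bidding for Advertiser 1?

118

Others bid (4, 4, 4): truth gives 0; bid 4 gives 5 > 0. Violating.
Others bid (4, 4, 10): truth gives -9; bid 10 gives -1 > -9. Violating.
Others bid (4, 4, 13): truth gives -9; bid 4 gives -4 > -9. Violating.
Others bid (4, 4, 16): truth gives -9; bid 4 gives -4 > -9. Violating.
Others bid (4, 4, 9): truth gives 0; no alternative beats it.
Others bid (4, 9, 4): truth gives 0; no alternative beats it.
(Checking all 125 profiles: 118 have a profitable deviation, 7 do not.)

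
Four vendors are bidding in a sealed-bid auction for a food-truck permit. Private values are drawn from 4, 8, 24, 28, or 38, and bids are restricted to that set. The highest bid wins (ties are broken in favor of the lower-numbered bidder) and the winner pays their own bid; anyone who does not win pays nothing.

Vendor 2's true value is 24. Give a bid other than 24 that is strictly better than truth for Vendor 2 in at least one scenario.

Suppose Vendor 1 bids 4, Vendor 3 bids 4 and Vendor 4 bids 4.
Bid 24: wins, pays 24, utility 24 - 24 = 0.
Bid 8: wins, pays 8, utility 24 - 8 = 16.
So bidding 8 beats truth here (16 > 0).

8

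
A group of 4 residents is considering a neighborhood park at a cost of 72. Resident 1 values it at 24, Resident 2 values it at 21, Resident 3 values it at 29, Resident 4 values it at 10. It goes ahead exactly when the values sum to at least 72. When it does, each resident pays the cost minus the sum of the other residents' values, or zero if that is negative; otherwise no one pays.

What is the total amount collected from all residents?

38

Total value 84 ≥ cost 72, so it is built.
Resident 1: others sum to 60; max(0, 72 - 60) = 12.
Resident 2: others sum to 63; max(0, 72 - 63) = 9.
Resident 3: others sum to 55; max(0, 72 - 55) = 17.
Resident 4: others sum to 74; max(0, 72 - 74) = 0.
Total collected = 12 + 9 + 17 + 0 = 38.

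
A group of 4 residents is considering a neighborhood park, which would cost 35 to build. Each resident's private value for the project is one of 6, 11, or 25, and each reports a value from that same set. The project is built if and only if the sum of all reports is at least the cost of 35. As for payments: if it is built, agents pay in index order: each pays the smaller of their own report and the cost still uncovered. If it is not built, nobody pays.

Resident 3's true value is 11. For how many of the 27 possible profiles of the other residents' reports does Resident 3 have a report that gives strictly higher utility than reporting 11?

Others report (6, 6, 25): truth gives 0; report 6 gives 5 > 0. Violating.
Others report (6, 11, 25): truth gives 0; report 6 gives 5 > 0. Violating.
Others report (11, 6, 25): truth gives 0; report 6 gives 5 > 0. Violating.
Others report (11, 11, 11): truth gives 0; report 6 gives 5 > 0. Violating.
Others report (6, 6, 6): truth gives 0; no alternative beats it.
Others report (6, 6, 11): truth gives 0; no alternative beats it.
(Checking all 27 profiles: 5 have a profitable deviation, 22 do not.)

5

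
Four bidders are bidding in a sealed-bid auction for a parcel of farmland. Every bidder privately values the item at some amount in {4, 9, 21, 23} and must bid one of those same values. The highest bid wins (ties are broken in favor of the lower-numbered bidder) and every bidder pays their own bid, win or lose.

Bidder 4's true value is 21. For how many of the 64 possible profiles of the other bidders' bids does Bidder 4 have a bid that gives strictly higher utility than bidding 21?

Others bid (4, 4, 4): truth gives 0; bid 9 gives 12 > 0. Violating.
Others bid (4, 4, 21): truth gives -21; bid 23 gives -2 > -21. Violating.
Others bid (4, 4, 23): truth gives -21; bid 4 gives -4 > -21. Violating.
Others bid (4, 9, 21): truth gives -21; bid 23 gives -2 > -21. Violating.
Others bid (4, 4, 9): truth gives 0; no alternative beats it.
Others bid (4, 9, 4): truth gives 0; no alternative beats it.
(Checking all 64 profiles: 57 have a profitable deviation, 7 do not.)

57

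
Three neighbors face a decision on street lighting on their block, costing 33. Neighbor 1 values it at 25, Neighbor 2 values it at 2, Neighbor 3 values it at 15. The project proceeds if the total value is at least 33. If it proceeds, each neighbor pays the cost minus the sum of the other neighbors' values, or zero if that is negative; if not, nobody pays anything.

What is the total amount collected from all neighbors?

Total value 42 ≥ cost 33, so it is built.
Neighbor 1: others sum to 17; max(0, 33 - 17) = 16.
Neighbor 2: others sum to 40; max(0, 33 - 40) = 0.
Neighbor 3: others sum to 27; max(0, 33 - 27) = 6.
Total collected = 16 + 0 + 6 = 22.

22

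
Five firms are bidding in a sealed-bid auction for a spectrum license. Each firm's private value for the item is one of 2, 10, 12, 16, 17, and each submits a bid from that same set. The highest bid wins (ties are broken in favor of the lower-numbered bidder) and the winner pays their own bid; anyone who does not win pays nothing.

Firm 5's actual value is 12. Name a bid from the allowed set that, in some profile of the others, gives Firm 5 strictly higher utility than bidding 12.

Suppose Firm 1 bids 2, Firm 2 bids 2, Firm 3 bids 2 and Firm 4 bids 2.
Bid 12: wins, pays 12, utility 12 - 12 = 0.
Bid 10: wins, pays 10, utility 12 - 10 = 2.
So bidding 10 beats truth here (2 > 0).

10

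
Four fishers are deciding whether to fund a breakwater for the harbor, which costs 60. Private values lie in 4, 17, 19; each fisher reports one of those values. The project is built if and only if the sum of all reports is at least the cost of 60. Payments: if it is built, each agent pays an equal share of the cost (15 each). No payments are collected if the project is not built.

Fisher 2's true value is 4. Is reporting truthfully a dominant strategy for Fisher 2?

Yes

Check each profile of the others' reports and compare truth against every alternative report.
Others report (17, 17, 17): truth gives 0, best alternative gives -11.
Others report (17, 17, 19): truth gives 0, best alternative gives -11.
Others report (17, 19, 17): truth gives 0, best alternative gives -11.
Others report (17, 19, 19): truth gives 0, best alternative gives -11.
Others report (19, 17, 17): truth gives 0, best alternative gives -11.
Others report (19, 17, 19): truth gives 0, best alternative gives -11.
(Remaining 21 profiles checked similarly; truth is weakly best in each.)
In every case the truthful report is at least as good as any alternative, so it is a dominant strategy.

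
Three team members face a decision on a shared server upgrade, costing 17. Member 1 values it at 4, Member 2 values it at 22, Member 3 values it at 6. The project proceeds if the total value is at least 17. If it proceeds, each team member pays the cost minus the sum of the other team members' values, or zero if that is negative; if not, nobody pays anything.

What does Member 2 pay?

7

Total value 32 ≥ cost 17, so the project is built.
The other team members' values sum to 10.
Cost minus that sum is 17 - 10 = 7.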